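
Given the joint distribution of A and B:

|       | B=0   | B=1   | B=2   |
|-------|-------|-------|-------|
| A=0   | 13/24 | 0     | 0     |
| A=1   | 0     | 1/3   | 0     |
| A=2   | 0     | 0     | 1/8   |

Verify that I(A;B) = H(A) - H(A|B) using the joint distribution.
Left side, from I(A;B) = H(A) + H(B) - H(A,B):
Marginal P(A) (row sums):
  P(A=0) = 13/24 + 0 + 0 = 13/24
  P(A=1) = 0 + 1/3 + 0 = 1/3
  P(A=2) = 0 + 0 + 1/8 = 1/8
Marginal P(B) (column sums):
  P(B=0) = 13/24 + 0 + 0 = 13/24
  P(B=1) = 0 + 1/3 + 0 = 1/3
  P(B=2) = 0 + 0 + 1/8 = 1/8

H(A) = -[(13/24)·log₂(13/24) + (1/3)·log₂(1/3) + (1/8)·log₂(1/8)]
  = 0.4791 + 0.5283 + 0.3750
  = 1.3824 bits
H(B) = -[(13/24)·log₂(13/24) + (1/3)·log₂(1/3) + (1/8)·log₂(1/8)]
  = 0.4791 + 0.5283 + 0.3750
  = 1.3824 bits
H(A,B) = -[(13/24)·log₂(13/24) + (1/3)·log₂(1/3) + (1/8)·log₂(1/8)]
  = 0.4791 + 0.5283 + 0.3750
  = 1.3824 bits

I(A;B) = H(A) + H(B) - H(A,B)
  = 1.3824 + 1.3824 - 1.3824
  = 1.3824 bits

Right side, with H(A|B) computed directly from the conditional probabilities:
H(A|B) = -Σ P(A,B)·log₂ P(A|B), where P(A|B) = P(A,B) / P(B)
  (cells with P(A,B) = 0 contribute 0)
  (A=0,B=0): P(A|B) = (13/24)/(13/24) = 1;  -(13/24)·log₂(1) = 0.0000
  (A=1,B=1): P(A|B) = (1/3)/(1/3) = 1;  -(1/3)·log₂(1) = 0.0000
  (A=2,B=2): P(A|B) = (1/8)/(1/8) = 1;  -(1/8)·log₂(1) = 0.0000
H(A|B) = 0.0000 + 0.0000 + 0.0000
  = 0.0000 bits
H(A) - H(A|B) = 1.3824 - 0.0000 = 1.3824 bits

Both sides equal 1.3824 bits, so I(A;B) = H(A) - H(A|B) ✓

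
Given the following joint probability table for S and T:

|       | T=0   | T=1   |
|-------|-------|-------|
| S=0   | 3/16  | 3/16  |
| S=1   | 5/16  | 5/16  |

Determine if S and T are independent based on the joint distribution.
Marginal P(S) (row sums):
  P(S=0) = 3/16 + 3/16 = 3/8
  P(S=1) = 5/16 + 5/16 = 5/8
Marginal P(T) (column sums):
  P(T=0) = 3/16 + 5/16 = 1/2
  P(T=1) = 3/16 + 5/16 = 1/2

S and T are independent iff P(S=i,T=j) = P(S=i)·P(T=j) for every cell.
  P(S=0)·P(T=0) = 3/8 × 1/2 = 3/16 = P(S=0,T=0) ✓
  P(S=0)·P(T=1) = 3/8 × 1/2 = 3/16 = P(S=0,T=1) ✓
  P(S=1)·P(T=0) = 5/8 × 1/2 = 5/16 = P(S=1,T=0) ✓
  P(S=1)·P(T=1) = 5/8 × 1/2 = 5/16 = P(S=1,T=1) ✓

Yes, S and T are independent: every cell factors, so I(S;T) = 0 bits.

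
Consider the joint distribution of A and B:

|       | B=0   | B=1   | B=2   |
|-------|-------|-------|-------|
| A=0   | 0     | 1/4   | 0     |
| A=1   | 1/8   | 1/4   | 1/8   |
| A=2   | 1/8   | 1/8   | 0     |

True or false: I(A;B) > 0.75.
Marginal P(A) (row sums):
  P(A=0) = 0 + 1/4 + 0 = 1/4
  P(A=1) = 1/8 + 1/4 + 1/8 = 1/2
  P(A=2) = 1/8 + 1/8 + 0 = 1/4
Marginal P(B) (column sums):
  P(B=0) = 0 + 1/8 + 1/8 = 1/4
  P(B=1) = 1/4 + 1/4 + 1/8 = 5/8
  P(B=2) = 0 + 1/8 + 0 = 1/8

H(A) = -[(1/4)·log₂(1/4) + (1/2)·log₂(1/2) + (1/4)·log₂(1/4)]
  = 0.5000 + 0.5000 + 0.5000
  = 1.5000 bits
H(B) = -[(1/4)·log₂(1/4) + (5/8)·log₂(5/8) + (1/8)·log₂(1/8)]
  = 0.5000 + 0.4238 + 0.3750
  = 1.2988 bits
H(A,B) = -[(1/4)·log₂(1/4) + (1/8)·log₂(1/8) + (1/4)·log₂(1/4) + (1/8)·log₂(1/8) + (1/8)·log₂(1/8) + (1/8)·log₂(1/8)]
  = 0.5000 + 0.3750 + 0.5000 + 0.3750 + 0.3750 + 0.3750
  = 2.5000 bits

I(A;B) = H(A) + H(B) - H(A,B)
  = 1.5000 + 1.2988 - 2.5000
  = 0.2988 bits

False. I(A;B) = 0.2988 bits, which is ≤ 0.75 bits.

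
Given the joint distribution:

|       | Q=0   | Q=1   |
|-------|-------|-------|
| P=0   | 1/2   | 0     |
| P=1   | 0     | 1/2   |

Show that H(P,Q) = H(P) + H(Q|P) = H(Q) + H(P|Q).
Marginal P(P) (row sums):
  P(P=0) = 1/2 + 0 = 1/2
  P(P=1) = 0 + 1/2 = 1/2
Marginal P(Q) (column sums):
  P(Q=0) = 1/2 + 0 = 1/2
  P(Q=1) = 0 + 1/2 = 1/2

Decomposition 1: H(P) + H(Q|P)
H(P) = -[(1/2)·log₂(1/2) + (1/2)·log₂(1/2)]
  = 0.5000 + 0.5000
  = 1.0000 bits
H(Q|P) = -Σ P(P,Q)·log₂ P(Q|P), where P(Q|P) = P(P,Q) / P(P)
  (cells with P(P,Q) = 0 contribute 0)
  (P=0,Q=0): P(Q|P) = (1/2)/(1/2) = 1;  -(1/2)·log₂(1) = 0.0000
  (P=1,Q=1): P(Q|P) = (1/2)/(1/2) = 1;  -(1/2)·log₂(1) = 0.0000
H(Q|P) = 0.0000 + 0.0000
  = 0.0000 bits
H(P) + H(Q|P) = 1.0000 + 0.0000 = 1.0000 bits

Decomposition 2: H(Q) + H(P|Q)
H(Q) = -[(1/2)·log₂(1/2) + (1/2)·log₂(1/2)]
  = 0.5000 + 0.5000
  = 1.0000 bits
H(P|Q) = -Σ P(P,Q)·log₂ P(P|Q), where P(P|Q) = P(P,Q) / P(Q)
  (cells with P(P,Q) = 0 contribute 0)
  (P=0,Q=0): P(P|Q) = (1/2)/(1/2) = 1;  -(1/2)·log₂(1) = 0.0000
  (P=1,Q=1): P(P|Q) = (1/2)/(1/2) = 1;  -(1/2)·log₂(1) = 0.0000
H(P|Q) = 0.0000 + 0.0000
  = 0.0000 bits
H(Q) + H(P|Q) = 1.0000 + 0.0000 = 1.0000 bits

Direct computation of the joint entropy:
H(P,Q) = -[(1/2)·log₂(1/2) + (1/2)·log₂(1/2)]
  = 0.5000 + 0.5000
  = 1.0000 bits

All three agree: H(P,Q) = 1.0000 bits ✓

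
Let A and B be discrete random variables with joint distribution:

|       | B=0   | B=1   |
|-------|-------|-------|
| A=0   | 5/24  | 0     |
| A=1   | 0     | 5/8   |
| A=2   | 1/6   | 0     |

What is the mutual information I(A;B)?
Marginal P(A) (row sums):
  P(A=0) = 5/24 + 0 = 5/24
  P(A=1) = 0 + 5/8 = 5/8
  P(A=2) = 1/6 + 0 = 1/6
Marginal P(B) (column sums):
  P(B=0) = 5/24 + 0 + 1/6 = 3/8
  P(B=1) = 0 + 5/8 + 0 = 5/8

H(A) = -[(5/24)·log₂(5/24) + (5/8)·log₂(5/8) + (1/6)·log₂(1/6)]
  = 0.4715 + 0.4238 + 0.4308
  = 1.3261 bits
H(B) = -[(3/8)·log₂(3/8) + (5/8)·log₂(5/8)]
  = 0.5306 + 0.4238
  = 0.9544 bits
H(A,B) = -[(5/24)·log₂(5/24) + (5/8)·log₂(5/8) + (1/6)·log₂(1/6)]
  = 0.4715 + 0.4238 + 0.4308
  = 1.3261 bits

I(A;B) = H(A) + H(B) - H(A,B)
  = 1.3261 + 0.9544 - 1.3261
  = 0.9544 bits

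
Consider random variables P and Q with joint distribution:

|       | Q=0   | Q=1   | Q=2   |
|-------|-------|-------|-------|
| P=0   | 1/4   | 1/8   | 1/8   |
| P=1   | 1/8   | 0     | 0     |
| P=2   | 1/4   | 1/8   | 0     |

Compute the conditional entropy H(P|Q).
Marginal P(Q) (column sums):
  P(Q=0) = 1/4 + 1/8 + 1/4 = 5/8
  P(Q=1) = 1/8 + 0 + 1/8 = 1/4
  P(Q=2) = 1/8 + 0 + 0 = 1/8

H(P|Q) = -Σ P(P,Q)·log₂ P(P|Q), where P(P|Q) = P(P,Q) / P(Q)
  (cells with P(P,Q) = 0 contribute 0)
  (P=0,Q=0): P(P|Q) = (1/4)/(5/8) = 2/5;  -(1/4)·log₂(2/5) = 0.3305
  (P=0,Q=1): P(P|Q) = (1/8)/(1/4) = 1/2;  -(1/8)·log₂(1/2) = 0.1250
  (P=0,Q=2): P(P|Q) = (1/8)/(1/8) = 1;  -(1/8)·log₂(1) = 0.0000
  (P=1,Q=0): P(P|Q) = (1/8)/(5/8) = 1/5;  -(1/8)·log₂(1/5) = 0.2902
  (P=2,Q=0): P(P|Q) = (1/4)/(5/8) = 2/5;  -(1/4)·log₂(2/5) = 0.3305
  (P=2,Q=1): P(P|Q) = (1/8)/(1/4) = 1/2;  -(1/8)·log₂(1/2) = 0.1250
H(P|Q) = 0.3305 + 0.1250 + 0.0000 + 0.2902 + 0.3305 + 0.1250
  = 1.2012 bits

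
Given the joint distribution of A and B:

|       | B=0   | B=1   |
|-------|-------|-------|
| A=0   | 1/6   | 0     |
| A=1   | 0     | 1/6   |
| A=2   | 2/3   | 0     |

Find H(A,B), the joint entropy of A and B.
H(A,B) = -Σ P(A,B) log₂ P(A,B), summed over the non-zero cells:
H(A,B) = -[(1/6)·log₂(1/6) + (1/6)·log₂(1/6) + (2/3)·log₂(2/3)]
  = 0.4308 + 0.4308 + 0.3900
  = 1.2516 bits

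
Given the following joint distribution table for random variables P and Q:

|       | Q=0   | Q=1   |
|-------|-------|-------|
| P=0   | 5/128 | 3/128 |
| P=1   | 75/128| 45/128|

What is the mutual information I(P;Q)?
Marginal P(P) (row sums):
  P(P=0) = 5/128 + 3/128 = 1/16
  P(P=1) = 75/128 + 45/128 = 15/16
Marginal P(Q) (column sums):
  P(Q=0) = 5/128 + 75/128 = 5/8
  P(Q=1) = 3/128 + 45/128 = 3/8

H(P) = -[(1/16)·log₂(1/16) + (15/16)·log₂(15/16)]
  = 0.2500 + 0.0873
  = 0.3373 bits
H(Q) = -[(5/8)·log₂(5/8) + (3/8)·log₂(3/8)]
  = 0.4238 + 0.5306
  = 0.9544 bits
H(P,Q) = -[(5/128)·log₂(5/128) + (3/128)·log₂(3/128) + (75/128)·log₂(75/128) + (45/128)·log₂(45/128)]
  = 0.1827 + 0.1269 + 0.4519 + 0.5302
  = 1.2917 bits

I(P;Q) = H(P) + H(Q) - H(P,Q)
  = 0.3373 + 0.9544 - 1.2917
  = 0.0000 bits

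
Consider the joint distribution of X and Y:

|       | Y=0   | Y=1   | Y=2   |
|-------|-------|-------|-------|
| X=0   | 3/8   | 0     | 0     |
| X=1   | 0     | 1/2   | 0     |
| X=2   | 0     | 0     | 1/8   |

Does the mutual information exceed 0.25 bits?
Marginal P(X) (row sums):
  P(X=0) = 3/8 + 0 + 0 = 3/8
  P(X=1) = 0 + 1/2 + 0 = 1/2
  P(X=2) = 0 + 0 + 1/8 = 1/8
Marginal P(Y) (column sums):
  P(Y=0) = 3/8 + 0 + 0 = 3/8
  P(Y=1) = 0 + 1/2 + 0 = 1/2
  P(Y=2) = 0 + 0 + 1/8 = 1/8

H(X) = -[(3/8)·log₂(3/8) + (1/2)·log₂(1/2) + (1/8)·log₂(1/8)]
  = 0.5306 + 0.5000 + 0.3750
  = 1.4056 bits
H(Y) = -[(3/8)·log₂(3/8) + (1/2)·log₂(1/2) + (1/8)·log₂(1/8)]
  = 0.5306 + 0.5000 + 0.3750
  = 1.4056 bits
H(X,Y) = -[(3/8)·log₂(3/8) + (1/2)·log₂(1/2) + (1/8)·log₂(1/8)]
  = 0.5306 + 0.5000 + 0.3750
  = 1.4056 bits

I(X;Y) = H(X) + H(Y) - H(X,Y)
  = 1.4056 + 1.4056 - 1.4056
  = 1.4056 bits

Yes. I(X;Y) = 1.4056 bits, which is > 0.25 bits.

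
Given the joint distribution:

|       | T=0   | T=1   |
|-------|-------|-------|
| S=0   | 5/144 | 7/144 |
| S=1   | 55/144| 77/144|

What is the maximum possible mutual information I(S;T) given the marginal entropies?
The upper bound on mutual information is I(S;T) ≤ min(H(S), H(T)).

Marginal P(S) (row sums):
  P(S=0) = 5/144 + 7/144 = 1/12
  P(S=1) = 55/144 + 77/144 = 11/12
Marginal P(T) (column sums):
  P(T=0) = 5/144 + 55/144 = 5/12
  P(T=1) = 7/144 + 77/144 = 7/12

H(S) = -[(1/12)·log₂(1/12) + (11/12)·log₂(11/12)]
  = 0.2987 + 0.1151
  = 0.4138 bits
H(T) = -[(5/12)·log₂(5/12) + (7/12)·log₂(7/12)]
  = 0.5263 + 0.4536
  = 0.9799 bits

Maximum possible I(S;T) = min(0.4138, 0.9799) = 0.4138 bits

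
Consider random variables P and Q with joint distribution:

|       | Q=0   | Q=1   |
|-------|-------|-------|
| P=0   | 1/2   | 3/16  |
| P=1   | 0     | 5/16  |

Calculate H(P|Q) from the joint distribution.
Marginal P(Q) (column sums):
  P(Q=0) = 1/2 + 0 = 1/2
  P(Q=1) = 3/16 + 5/16 = 1/2

H(P|Q) = -Σ P(P,Q)·log₂ P(P|Q), where P(P|Q) = P(P,Q) / P(Q)
  (cells with P(P,Q) = 0 contribute 0)
  (P=0,Q=0): P(P|Q) = (1/2)/(1/2) = 1;  -(1/2)·log₂(1) = 0.0000
  (P=0,Q=1): P(P|Q) = (3/16)/(1/2) = 3/8;  -(3/16)·log₂(3/8) = 0.2653
  (P=1,Q=1): P(P|Q) = (5/16)/(1/2) = 5/8;  -(5/16)·log₂(5/8) = 0.2119
H(P|Q) = 0.0000 + 0.2653 + 0.2119
  = 0.4772 bits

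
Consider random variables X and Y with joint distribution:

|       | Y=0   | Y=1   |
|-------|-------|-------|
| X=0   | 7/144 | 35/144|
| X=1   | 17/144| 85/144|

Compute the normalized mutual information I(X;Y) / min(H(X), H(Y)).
Marginal P(X) (row sums):
  P(X=0) = 7/144 + 35/144 = 7/24
  P(X=1) = 17/144 + 85/144 = 17/24
Marginal P(Y) (column sums):
  P(Y=0) = 7/144 + 17/144 = 1/6
  P(Y=1) = 35/144 + 85/144 = 5/6

H(X) = -[(7/24)·log₂(7/24) + (17/24)·log₂(17/24)]
  = 0.5185 + 0.3524
  = 0.8709 bits
H(Y) = -[(1/6)·log₂(1/6) + (5/6)·log₂(5/6)]
  = 0.4308 + 0.2192
  = 0.6500 bits
H(X,Y) = -[(7/144)·log₂(7/144) + (35/144)·log₂(35/144) + (17/144)·log₂(17/144) + (85/144)·log₂(85/144)]
  = 0.2121 + 0.4960 + 0.3639 + 0.4489
  = 1.5209 bits

I(X;Y) = H(X) + H(Y) - H(X,Y)
  = 0.8709 + 0.6500 - 1.5209
  = 0.0000 bits

min(H(X), H(Y)) = min(0.8709, 0.6500) = 0.6500 bits
Normalized MI = 0.0000 / 0.6500 = 0.0000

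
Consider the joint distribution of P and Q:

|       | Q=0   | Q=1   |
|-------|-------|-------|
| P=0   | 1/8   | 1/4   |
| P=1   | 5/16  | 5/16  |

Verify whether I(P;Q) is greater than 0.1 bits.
Marginal P(P) (row sums):
  P(P=0) = 1/8 + 1/4 = 3/8
  P(P=1) = 5/16 + 5/16 = 5/8
Marginal P(Q) (column sums):
  P(Q=0) = 1/8 + 5/16 = 7/16
  P(Q=1) = 1/4 + 5/16 = 9/16

H(P) = -[(3/8)·log₂(3/8) + (5/8)·log₂(5/8)]
  = 0.5306 + 0.4238
  = 0.9544 bits
H(Q) = -[(7/16)·log₂(7/16) + (9/16)·log₂(9/16)]
  = 0.5218 + 0.4669
  = 0.9887 bits
H(P,Q) = -[(1/8)·log₂(1/8) + (1/4)·log₂(1/4) + (5/16)·log₂(5/16) + (5/16)·log₂(5/16)]
  = 0.3750 + 0.5000 + 0.5244 + 0.5244
  = 1.9238 bits

I(P;Q) = H(P) + H(Q) - H(P,Q)
  = 0.9544 + 0.9887 - 1.9238
  = 0.0193 bits

No. I(P;Q) = 0.0193 bits, which is ≤ 0.1 bits.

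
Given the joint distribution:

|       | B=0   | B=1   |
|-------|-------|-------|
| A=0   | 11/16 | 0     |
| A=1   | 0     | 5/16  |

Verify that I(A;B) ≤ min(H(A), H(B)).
Marginal P(A) (row sums):
  P(A=0) = 11/16 + 0 = 11/16
  P(A=1) = 0 + 5/16 = 5/16
Marginal P(B) (column sums):
  P(B=0) = 11/16 + 0 = 11/16
  P(B=1) = 0 + 5/16 = 5/16

H(A) = -[(11/16)·log₂(11/16) + (5/16)·log₂(5/16)]
  = 0.3716 + 0.5244
  = 0.8960 bits
H(B) = -[(11/16)·log₂(11/16) + (5/16)·log₂(5/16)]
  = 0.3716 + 0.5244
  = 0.8960 bits
H(A,B) = -[(11/16)·log₂(11/16) + (5/16)·log₂(5/16)]
  = 0.3716 + 0.5244
  = 0.8960 bits

I(A;B) = H(A) + H(B) - H(A,B)
  = 0.8960 + 0.8960 - 0.8960
  = 0.8960 bits

min(H(A), H(B)) = min(0.8960, 0.8960) = 0.8960 bits
Since 0.8960 ≤ 0.8960, the bound is satisfied ✓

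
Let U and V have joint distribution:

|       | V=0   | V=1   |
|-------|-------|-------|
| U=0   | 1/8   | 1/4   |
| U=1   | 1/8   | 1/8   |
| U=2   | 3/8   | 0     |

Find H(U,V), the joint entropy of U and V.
H(U,V) = -Σ P(U,V) log₂ P(U,V), summed over the non-zero cells:
H(U,V) = -[(1/8)·log₂(1/8) + (1/4)·log₂(1/4) + (1/8)·log₂(1/8) + (1/8)·log₂(1/8) + (3/8)·log₂(3/8)]
  = 0.3750 + 0.5000 + 0.3750 + 0.3750 + 0.5306
  = 2.1556 bits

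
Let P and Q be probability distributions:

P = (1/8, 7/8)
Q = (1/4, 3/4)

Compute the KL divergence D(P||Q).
D(P||Q) = Σ P(i) log₂(P(i)/Q(i))
  i=0: (1/8) × log₂((1/8)/(1/4)) = (1/8) × log₂(1/2) = -0.1250
  i=1: (7/8) × log₂((7/8)/(3/4)) = (7/8) × log₂(7/6) = 0.1946
D(P||Q) = -0.1250 + 0.1946
  = 0.0696 bits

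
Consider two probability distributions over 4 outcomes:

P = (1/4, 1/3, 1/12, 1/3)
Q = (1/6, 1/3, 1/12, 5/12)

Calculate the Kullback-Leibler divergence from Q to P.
D(P||Q) = Σ P(i) log₂(P(i)/Q(i))
  i=0: (1/4) × log₂((1/4)/(1/6)) = (1/4) × log₂(3/2) = 0.1462
  i=1: (1/3) × log₂((1/3)/(1/3)) = (1/3) × log₂(1) = 0.0000
  i=2: (1/12) × log₂((1/12)/(1/12)) = (1/12) × log₂(1) = 0.0000
  i=3: (1/3) × log₂((1/3)/(5/12)) = (1/3) × log₂(4/5) = -0.1073
D(P||Q) = 0.1462 + 0.0000 + 0.0000 - 0.1073
  = 0.0389 bits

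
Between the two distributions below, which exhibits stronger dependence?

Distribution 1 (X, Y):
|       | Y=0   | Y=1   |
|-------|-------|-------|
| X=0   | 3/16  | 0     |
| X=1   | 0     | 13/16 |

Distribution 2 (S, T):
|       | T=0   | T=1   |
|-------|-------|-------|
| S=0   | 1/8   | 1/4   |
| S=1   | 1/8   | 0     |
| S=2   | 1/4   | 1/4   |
Distribution 1 (X, Y):
Marginal P(X) (row sums):
  P(X=0) = 3/16 + 0 = 3/16
  P(X=1) = 0 + 13/16 = 13/16
Marginal P(Y) (column sums):
  P(Y=0) = 3/16 + 0 = 3/16
  P(Y=1) = 0 + 13/16 = 13/16

H(X) = -[(3/16)·log₂(3/16) + (13/16)·log₂(13/16)]
  = 0.4528 + 0.2434
  = 0.6962 bits
H(Y) = -[(3/16)·log₂(3/16) + (13/16)·log₂(13/16)]
  = 0.4528 + 0.2434
  = 0.6962 bits
H(X,Y) = -[(3/16)·log₂(3/16) + (13/16)·log₂(13/16)]
  = 0.4528 + 0.2434
  = 0.6962 bits

I(X;Y) = H(X) + H(Y) - H(X,Y)
  = 0.6962 + 0.6962 - 0.6962
  = 0.6962 bits

Distribution 2 (S, T):
Marginal P(S) (row sums):
  P(S=0) = 1/8 + 1/4 = 3/8
  P(S=1) = 1/8 + 0 = 1/8
  P(S=2) = 1/4 + 1/4 = 1/2
Marginal P(T) (column sums):
  P(T=0) = 1/8 + 1/8 + 1/4 = 1/2
  P(T=1) = 1/4 + 0 + 1/4 = 1/2

H(S) = -[(3/8)·log₂(3/8) + (1/8)·log₂(1/8) + (1/2)·log₂(1/2)]
  = 0.5306 + 0.3750 + 0.5000
  = 1.4056 bits
H(T) = -[(1/2)·log₂(1/2) + (1/2)·log₂(1/2)]
  = 0.5000 + 0.5000
  = 1.0000 bits
H(S,T) = -[(1/8)·log₂(1/8) + (1/4)·log₂(1/4) + (1/8)·log₂(1/8) + (1/4)·log₂(1/4) + (1/4)·log₂(1/4)]
  = 0.3750 + 0.5000 + 0.3750 + 0.5000 + 0.5000
  = 2.2500 bits

I(S;T) = H(S) + H(T) - H(S,T)
  = 1.4056 + 1.0000 - 2.2500
  = 0.1556 bits

I(X;Y) = 0.6962 bits > I(S;T) = 0.1556 bits, so (X, Y) has the higher mutual information (stronger dependence).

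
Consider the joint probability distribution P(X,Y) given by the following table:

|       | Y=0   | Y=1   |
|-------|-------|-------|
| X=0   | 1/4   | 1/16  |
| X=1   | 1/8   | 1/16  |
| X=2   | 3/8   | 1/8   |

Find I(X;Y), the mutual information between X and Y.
Marginal P(X) (row sums):
  P(X=0) = 1/4 + 1/16 = 5/16
  P(X=1) = 1/8 + 1/16 = 3/16
  P(X=2) = 3/8 + 1/8 = 1/2
Marginal P(Y) (column sums):
  P(Y=0) = 1/4 + 1/8 + 3/8 = 3/4
  P(Y=1) = 1/16 + 1/16 + 1/8 = 1/4

H(X) = -[(5/16)·log₂(5/16) + (3/16)·log₂(3/16) + (1/2)·log₂(1/2)]
  = 0.5244 + 0.4528 + 0.5000
  = 1.4772 bits
H(Y) = -[(3/4)·log₂(3/4) + (1/4)·log₂(1/4)]
  = 0.3113 + 0.5000
  = 0.8113 bits
H(X,Y) = -[(1/4)·log₂(1/4) + (1/16)·log₂(1/16) + (1/8)·log₂(1/8) + (1/16)·log₂(1/16) + (3/8)·log₂(3/8) + (1/8)·log₂(1/8)]
  = 0.5000 + 0.2500 + 0.3750 + 0.2500 + 0.5306 + 0.3750
  = 2.2806 bits

I(X;Y) = H(X) + H(Y) - H(X,Y)
  = 1.4772 + 0.8113 - 2.2806
  = 0.0079 bits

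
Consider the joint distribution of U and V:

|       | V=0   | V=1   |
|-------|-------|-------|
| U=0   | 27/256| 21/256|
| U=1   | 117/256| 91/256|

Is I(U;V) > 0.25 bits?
Marginal P(U) (row sums):
  P(U=0) = 27/256 + 21/256 = 3/16
  P(U=1) = 117/256 + 91/256 = 13/16
Marginal P(V) (column sums):
  P(V=0) = 27/256 + 117/256 = 9/16
  P(V=1) = 21/256 + 91/256 = 7/16

H(U) = -[(3/16)·log₂(3/16) + (13/16)·log₂(13/16)]
  = 0.4528 + 0.2434
  = 0.6962 bits
H(V) = -[(9/16)·log₂(9/16) + (7/16)·log₂(7/16)]
  = 0.4669 + 0.5218
  = 0.9887 bits
H(U,V) = -[(27/256)·log₂(27/256) + (21/256)·log₂(21/256) + (117/256)·log₂(117/256) + (91/256)·log₂(91/256)]
  = 0.3423 + 0.2959 + 0.5163 + 0.5304
  = 1.6849 bits

I(U;V) = H(U) + H(V) - H(U,V)
  = 0.6962 + 0.9887 - 1.6849
  = 0.0000 bits

No. I(U;V) = 0.0000 bits, which is ≤ 0.25 bits.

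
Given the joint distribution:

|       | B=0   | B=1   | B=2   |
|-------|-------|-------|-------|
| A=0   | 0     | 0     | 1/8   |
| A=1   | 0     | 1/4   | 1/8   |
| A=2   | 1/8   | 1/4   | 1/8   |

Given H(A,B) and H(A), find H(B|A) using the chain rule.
From the chain rule: H(A,B) = H(A) + H(B|A)
Therefore: H(B|A) = H(A,B) - H(A)

H(A,B) = -[(1/8)·log₂(1/8) + (1/4)·log₂(1/4) + (1/8)·log₂(1/8) + (1/8)·log₂(1/8) + (1/4)·log₂(1/4) + (1/8)·log₂(1/8)]
  = 0.3750 + 0.5000 + 0.3750 + 0.3750 + 0.5000 + 0.3750
  = 2.5000 bits
Marginal P(A) (row sums):
  P(A=0) = 0 + 0 + 1/8 = 1/8
  P(A=1) = 0 + 1/4 + 1/8 = 3/8
  P(A=2) = 1/8 + 1/4 + 1/8 = 1/2
H(A) = -[(1/8)·log₂(1/8) + (3/8)·log₂(3/8) + (1/2)·log₂(1/2)]
  = 0.3750 + 0.5306 + 0.5000
  = 1.4056 bits

H(B|A) = 2.5000 - 1.4056 = 1.0944 bits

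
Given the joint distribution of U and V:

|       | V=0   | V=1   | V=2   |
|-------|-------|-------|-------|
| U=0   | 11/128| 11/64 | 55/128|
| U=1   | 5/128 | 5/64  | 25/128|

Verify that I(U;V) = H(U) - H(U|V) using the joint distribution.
Left side, from I(U;V) = H(U) + H(V) - H(U,V):
Marginal P(U) (row sums):
  P(U=0) = 11/128 + 11/64 + 55/128 = 11/16
  P(U=1) = 5/128 + 5/64 + 25/128 = 5/16
Marginal P(V) (column sums):
  P(V=0) = 11/128 + 5/128 = 1/8
  P(V=1) = 11/64 + 5/64 = 1/4
  P(V=2) = 55/128 + 25/128 = 5/8

H(U) = -[(11/16)·log₂(11/16) + (5/16)·log₂(5/16)]
  = 0.3716 + 0.5244
  = 0.8960 bits
H(V) = -[(1/8)·log₂(1/8) + (1/4)·log₂(1/4) + (5/8)·log₂(5/8)]
  = 0.3750 + 0.5000 + 0.4238
  = 1.2988 bits
H(U,V) = -[(11/128)·log₂(11/128) + (11/64)·log₂(11/64) + (55/128)·log₂(55/128) + (5/128)·log₂(5/128) + (5/64)·log₂(5/64) + (25/128)·log₂(25/128)]
  = 0.3043 + 0.4367 + 0.5236 + 0.1827 + 0.2873 + 0.4602
  = 2.1948 bits

I(U;V) = H(U) + H(V) - H(U,V)
  = 0.8960 + 1.2988 - 2.1948
  = 0.0000 bits

Right side, with H(U|V) computed directly from the conditional probabilities:
H(U|V) = -Σ P(U,V)·log₂ P(U|V), where P(U|V) = P(U,V) / P(V)
  (U=0,V=0): P(U|V) = (11/128)/(1/8) = 11/16;  -(11/128)·log₂(11/16) = 0.0465
  (U=0,V=1): P(U|V) = (11/64)/(1/4) = 11/16;  -(11/64)·log₂(11/16) = 0.0929
  (U=0,V=2): P(U|V) = (55/128)/(5/8) = 11/16;  -(55/128)·log₂(11/16) = 0.2323
  (U=1,V=0): P(U|V) = (5/128)/(1/8) = 5/16;  -(5/128)·log₂(5/16) = 0.0655
  (U=1,V=1): P(U|V) = (5/64)/(1/4) = 5/16;  -(5/64)·log₂(5/16) = 0.1311
  (U=1,V=2): P(U|V) = (25/128)/(5/8) = 5/16;  -(25/128)·log₂(5/16) = 0.3277
H(U|V) = 0.0465 + 0.0929 + 0.2323 + 0.0655 + 0.1311 + 0.3277
  = 0.8960 bits
H(U) - H(U|V) = 0.8960 - 0.8960 = 0.0000 bits

Both sides equal 0.0000 bits, so I(U;V) = H(U) - H(U|V) ✓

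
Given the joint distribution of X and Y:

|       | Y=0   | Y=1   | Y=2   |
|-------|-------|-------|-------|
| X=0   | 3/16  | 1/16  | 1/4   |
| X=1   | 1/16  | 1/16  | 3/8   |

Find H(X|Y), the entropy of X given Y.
Marginal P(Y) (column sums):
  P(Y=0) = 3/16 + 1/16 = 1/4
  P(Y=1) = 1/16 + 1/16 = 1/8
  P(Y=2) = 1/4 + 3/8 = 5/8

H(X|Y) = -Σ P(X,Y)·log₂ P(X|Y), where P(X|Y) = P(X,Y) / P(Y)
  (X=0,Y=0): P(X|Y) = (3/16)/(1/4) = 3/4;  -(3/16)·log₂(3/4) = 0.0778
  (X=0,Y=1): P(X|Y) = (1/16)/(1/8) = 1/2;  -(1/16)·log₂(1/2) = 0.0625
  (X=0,Y=2): P(X|Y) = (1/4)/(5/8) = 2/5;  -(1/4)·log₂(2/5) = 0.3305
  (X=1,Y=0): P(X|Y) = (1/16)/(1/4) = 1/4;  -(1/16)·log₂(1/4) = 0.1250
  (X=1,Y=1): P(X|Y) = (1/16)/(1/8) = 1/2;  -(1/16)·log₂(1/2) = 0.0625
  (X=1,Y=2): P(X|Y) = (3/8)/(5/8) = 3/5;  -(3/8)·log₂(3/5) = 0.2764
H(X|Y) = 0.0778 + 0.0625 + 0.3305 + 0.1250 + 0.0625 + 0.2764
  = 0.9347 bits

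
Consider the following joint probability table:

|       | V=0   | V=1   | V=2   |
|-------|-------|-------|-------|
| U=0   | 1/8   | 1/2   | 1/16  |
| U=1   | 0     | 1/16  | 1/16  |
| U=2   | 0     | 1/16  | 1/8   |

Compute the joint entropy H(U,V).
H(U,V) = -Σ P(U,V) log₂ P(U,V), summed over the non-zero cells:
H(U,V) = -[(1/8)·log₂(1/8) + (1/2)·log₂(1/2) + (1/16)·log₂(1/16) + (1/16)·log₂(1/16) + (1/16)·log₂(1/16) + (1/16)·log₂(1/16) + (1/8)·log₂(1/8)]
  = 0.3750 + 0.5000 + 0.2500 + 0.2500 + 0.2500 + 0.2500 + 0.3750
  = 2.2500 bits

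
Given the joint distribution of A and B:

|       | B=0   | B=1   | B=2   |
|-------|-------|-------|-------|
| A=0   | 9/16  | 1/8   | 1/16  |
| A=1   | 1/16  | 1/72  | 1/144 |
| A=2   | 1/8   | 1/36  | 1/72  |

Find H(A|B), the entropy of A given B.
Marginal P(B) (column sums):
  P(B=0) = 9/16 + 1/16 + 1/8 = 3/4
  P(B=1) = 1/8 + 1/72 + 1/36 = 1/6
  P(B=2) = 1/16 + 1/144 + 1/72 = 1/12

H(A|B) = -Σ P(A,B)·log₂ P(A|B), where P(A|B) = P(A,B) / P(B)
  (A=0,B=0): P(A|B) = (9/16)/(3/4) = 3/4;  -(9/16)·log₂(3/4) = 0.2335
  (A=0,B=1): P(A|B) = (1/8)/(1/6) = 3/4;  -(1/8)·log₂(3/4) = 0.0519
  (A=0,B=2): P(A|B) = (1/16)/(1/12) = 3/4;  -(1/16)·log₂(3/4) = 0.0259
  (A=1,B=0): P(A|B) = (1/16)/(3/4) = 1/12;  -(1/16)·log₂(1/12) = 0.2241
  (A=1,B=1): P(A|B) = (1/72)/(1/6) = 1/12;  -(1/72)·log₂(1/12) = 0.0498
  (A=1,B=2): P(A|B) = (1/144)/(1/12) = 1/12;  -(1/144)·log₂(1/12) = 0.0249
  (A=2,B=0): P(A|B) = (1/8)/(3/4) = 1/6;  -(1/8)·log₂(1/6) = 0.3231
  (A=2,B=1): P(A|B) = (1/36)/(1/6) = 1/6;  -(1/36)·log₂(1/6) = 0.0718
  (A=2,B=2): P(A|B) = (1/72)/(1/12) = 1/6;  -(1/72)·log₂(1/6) = 0.0359
H(A|B) = 0.2335 + 0.0519 + 0.0259 + 0.2241 + 0.0498 + 0.0249 + 0.3231 + 0.0718 + 0.0359
  = 1.0409 bits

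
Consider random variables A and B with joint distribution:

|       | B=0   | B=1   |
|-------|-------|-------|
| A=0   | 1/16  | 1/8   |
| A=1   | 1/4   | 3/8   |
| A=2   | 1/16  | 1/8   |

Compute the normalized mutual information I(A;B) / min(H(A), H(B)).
Marginal P(A) (row sums):
  P(A=0) = 1/16 + 1/8 = 3/16
  P(A=1) = 1/4 + 3/8 = 5/8
  P(A=2) = 1/16 + 1/8 = 3/16
Marginal P(B) (column sums):
  P(B=0) = 1/16 + 1/4 + 1/16 = 3/8
  P(B=1) = 1/8 + 3/8 + 1/8 = 5/8

H(A) = -[(3/16)·log₂(3/16) + (5/8)·log₂(5/8) + (3/16)·log₂(3/16)]
  = 0.4528 + 0.4238 + 0.4528
  = 1.3294 bits
H(B) = -[(3/8)·log₂(3/8) + (5/8)·log₂(5/8)]
  = 0.5306 + 0.4238
  = 0.9544 bits
H(A,B) = -[(1/16)·log₂(1/16) + (1/8)·log₂(1/8) + (1/4)·log₂(1/4) + (3/8)·log₂(3/8) + (1/16)·log₂(1/16) + (1/8)·log₂(1/8)]
  = 0.2500 + 0.3750 + 0.5000 + 0.5306 + 0.2500 + 0.3750
  = 2.2806 bits

I(A;B) = H(A) + H(B) - H(A,B)
  = 1.3294 + 0.9544 - 2.2806
  = 0.0032 bits

min(H(A), H(B)) = min(1.3294, 0.9544) = 0.9544 bits
Normalized MI = 0.0032 / 0.9544 = 0.0034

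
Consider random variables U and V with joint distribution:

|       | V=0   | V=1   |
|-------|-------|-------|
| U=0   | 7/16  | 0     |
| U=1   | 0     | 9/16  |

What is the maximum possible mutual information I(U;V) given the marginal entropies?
The upper bound on mutual information is I(U;V) ≤ min(H(U), H(V)).

Marginal P(U) (row sums):
  P(U=0) = 7/16 + 0 = 7/16
  P(U=1) = 0 + 9/16 = 9/16
Marginal P(V) (column sums):
  P(V=0) = 7/16 + 0 = 7/16
  P(V=1) = 0 + 9/16 = 9/16

H(U) = -[(7/16)·log₂(7/16) + (9/16)·log₂(9/16)]
  = 0.5218 + 0.4669
  = 0.9887 bits
H(V) = -[(7/16)·log₂(7/16) + (9/16)·log₂(9/16)]
  = 0.5218 + 0.4669
  = 0.9887 bits

Maximum possible I(U;V) = min(0.9887, 0.9887) = 0.9887 bits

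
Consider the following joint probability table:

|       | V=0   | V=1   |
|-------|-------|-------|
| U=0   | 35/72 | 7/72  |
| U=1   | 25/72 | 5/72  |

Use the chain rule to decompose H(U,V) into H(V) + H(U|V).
By the chain rule: H(U,V) = H(V) + H(U|V)

Marginal P(V) (column sums):
  P(V=0) = 35/72 + 25/72 = 5/6
  P(V=1) = 7/72 + 5/72 = 1/6
H(V) = -[(5/6)·log₂(5/6) + (1/6)·log₂(1/6)]
  = 0.2192 + 0.4308
  = 0.6500 bits
H(U|V) = -Σ P(U,V)·log₂ P(U|V), where P(U|V) = P(U,V) / P(V)
  (U=0,V=0): P(U|V) = (35/72)/(5/6) = 7/12;  -(35/72)·log₂(7/12) = 0.3780
  (U=0,V=1): P(U|V) = (7/72)/(1/6) = 7/12;  -(7/72)·log₂(7/12) = 0.0756
  (U=1,V=0): P(U|V) = (25/72)/(5/6) = 5/12;  -(25/72)·log₂(5/12) = 0.4386
  (U=1,V=1): P(U|V) = (5/72)/(1/6) = 5/12;  -(5/72)·log₂(5/12) = 0.0877
H(U|V) = 0.3780 + 0.0756 + 0.4386 + 0.0877
  = 0.9799 bits

H(U,V) = H(V) + H(U|V) = 0.6500 + 0.9799 = 1.6299 bits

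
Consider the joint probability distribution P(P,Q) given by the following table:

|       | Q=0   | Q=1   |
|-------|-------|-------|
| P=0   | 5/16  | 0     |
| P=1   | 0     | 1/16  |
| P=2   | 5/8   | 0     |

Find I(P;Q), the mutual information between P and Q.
Marginal P(P) (row sums):
  P(P=0) = 5/16 + 0 = 5/16
  P(P=1) = 0 + 1/16 = 1/16
  P(P=2) = 5/8 + 0 = 5/8
Marginal P(Q) (column sums):
  P(Q=0) = 5/16 + 0 + 5/8 = 15/16
  P(Q=1) = 0 + 1/16 + 0 = 1/16

H(P) = -[(5/16)·log₂(5/16) + (1/16)·log₂(1/16) + (5/8)·log₂(5/8)]
  = 0.5244 + 0.2500 + 0.4238
  = 1.1982 bits
H(Q) = -[(15/16)·log₂(15/16) + (1/16)·log₂(1/16)]
  = 0.0873 + 0.2500
  = 0.3373 bits
H(P,Q) = -[(5/16)·log₂(5/16) + (1/16)·log₂(1/16) + (5/8)·log₂(5/8)]
  = 0.5244 + 0.2500 + 0.4238
  = 1.1982 bits

I(P;Q) = H(P) + H(Q) - H(P,Q)
  = 1.1982 + 0.3373 - 1.1982
  = 0.3373 bits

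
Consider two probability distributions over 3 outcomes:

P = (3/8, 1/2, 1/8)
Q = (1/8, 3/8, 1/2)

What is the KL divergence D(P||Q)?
D(P||Q) = Σ P(i) log₂(P(i)/Q(i))
  i=0: (3/8) × log₂((3/8)/(1/8)) = (3/8) × log₂(3) = 0.5944
  i=1: (1/2) × log₂((1/2)/(3/8)) = (1/2) × log₂(4/3) = 0.2075
  i=2: (1/8) × log₂((1/8)/(1/2)) = (1/8) × log₂(1/4) = -0.2500
D(P||Q) = 0.5944 + 0.2075 - 0.2500
  = 0.5519 bits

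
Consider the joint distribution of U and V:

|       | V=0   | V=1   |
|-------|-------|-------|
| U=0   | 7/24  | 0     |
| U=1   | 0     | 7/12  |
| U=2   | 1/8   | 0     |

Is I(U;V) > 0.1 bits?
Marginal P(U) (row sums):
  P(U=0) = 7/24 + 0 = 7/24
  P(U=1) = 0 + 7/12 = 7/12
  P(U=2) = 1/8 + 0 = 1/8
Marginal P(V) (column sums):
  P(V=0) = 7/24 + 0 + 1/8 = 5/12
  P(V=1) = 0 + 7/12 + 0 = 7/12

H(U) = -[(7/24)·log₂(7/24) + (7/12)·log₂(7/12) + (1/8)·log₂(1/8)]
  = 0.5185 + 0.4536 + 0.3750
  = 1.3471 bits
H(V) = -[(5/12)·log₂(5/12) + (7/12)·log₂(7/12)]
  = 0.5263 + 0.4536
  = 0.9799 bits
H(U,V) = -[(7/24)·log₂(7/24) + (7/12)·log₂(7/12) + (1/8)·log₂(1/8)]
  = 0.5185 + 0.4536 + 0.3750
  = 1.3471 bits

I(U;V) = H(U) + H(V) - H(U,V)
  = 1.3471 + 0.9799 - 1.3471
  = 0.9799 bits

Yes. I(U;V) = 0.9799 bits, which is > 0.1 bits.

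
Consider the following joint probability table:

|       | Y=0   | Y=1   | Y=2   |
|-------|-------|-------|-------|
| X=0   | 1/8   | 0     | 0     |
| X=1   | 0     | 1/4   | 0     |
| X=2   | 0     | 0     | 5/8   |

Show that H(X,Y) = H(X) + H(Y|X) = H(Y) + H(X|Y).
Marginal P(X) (row sums):
  P(X=0) = 1/8 + 0 + 0 = 1/8
  P(X=1) = 0 + 1/4 + 0 = 1/4
  P(X=2) = 0 + 0 + 5/8 = 5/8
Marginal P(Y) (column sums):
  P(Y=0) = 1/8 + 0 + 0 = 1/8
  P(Y=1) = 0 + 1/4 + 0 = 1/4
  P(Y=2) = 0 + 0 + 5/8 = 5/8

Decomposition 1: H(X) + H(Y|X)
H(X) = -[(1/8)·log₂(1/8) + (1/4)·log₂(1/4) + (5/8)·log₂(5/8)]
  = 0.3750 + 0.5000 + 0.4238
  = 1.2988 bits
H(Y|X) = -Σ P(X,Y)·log₂ P(Y|X), where P(Y|X) = P(X,Y) / P(X)
  (cells with P(X,Y) = 0 contribute 0)
  (X=0,Y=0): P(Y|X) = (1/8)/(1/8) = 1;  -(1/8)·log₂(1) = 0.0000
  (X=1,Y=1): P(Y|X) = (1/4)/(1/4) = 1;  -(1/4)·log₂(1) = 0.0000
  (X=2,Y=2): P(Y|X) = (5/8)/(5/8) = 1;  -(5/8)·log₂(1) = 0.0000
H(Y|X) = 0.0000 + 0.0000 + 0.0000
  = 0.0000 bits
H(X) + H(Y|X) = 1.2988 + 0.0000 = 1.2988 bits

Decomposition 2: H(Y) + H(X|Y)
H(Y) = -[(1/8)·log₂(1/8) + (1/4)·log₂(1/4) + (5/8)·log₂(5/8)]
  = 0.3750 + 0.5000 + 0.4238
  = 1.2988 bits
H(X|Y) = -Σ P(X,Y)·log₂ P(X|Y), where P(X|Y) = P(X,Y) / P(Y)
  (cells with P(X,Y) = 0 contribute 0)
  (X=0,Y=0): P(X|Y) = (1/8)/(1/8) = 1;  -(1/8)·log₂(1) = 0.0000
  (X=1,Y=1): P(X|Y) = (1/4)/(1/4) = 1;  -(1/4)·log₂(1) = 0.0000
  (X=2,Y=2): P(X|Y) = (5/8)/(5/8) = 1;  -(5/8)·log₂(1) = 0.0000
H(X|Y) = 0.0000 + 0.0000 + 0.0000
  = 0.0000 bits
H(Y) + H(X|Y) = 1.2988 + 0.0000 = 1.2988 bits

Direct computation of the joint entropy:
H(X,Y) = -[(1/8)·log₂(1/8) + (1/4)·log₂(1/4) + (5/8)·log₂(5/8)]
  = 0.3750 + 0.5000 + 0.4238
  = 1.2988 bits

All three agree: H(X,Y) = 1.2988 bits ✓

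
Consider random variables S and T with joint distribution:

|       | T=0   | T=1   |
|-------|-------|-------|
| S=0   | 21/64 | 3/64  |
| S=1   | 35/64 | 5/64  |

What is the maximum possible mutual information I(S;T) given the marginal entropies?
The upper bound on mutual information is I(S;T) ≤ min(H(S), H(T)).

Marginal P(S) (row sums):
  P(S=0) = 21/64 + 3/64 = 3/8
  P(S=1) = 35/64 + 5/64 = 5/8
Marginal P(T) (column sums):
  P(T=0) = 21/64 + 35/64 = 7/8
  P(T=1) = 3/64 + 5/64 = 1/8

H(S) = -[(3/8)·log₂(3/8) + (5/8)·log₂(5/8)]
  = 0.5306 + 0.4238
  = 0.9544 bits
H(T) = -[(7/8)·log₂(7/8) + (1/8)·log₂(1/8)]
  = 0.1686 + 0.3750
  = 0.5436 bits

Maximum possible I(S;T) = min(0.9544, 0.5436) = 0.5436 bits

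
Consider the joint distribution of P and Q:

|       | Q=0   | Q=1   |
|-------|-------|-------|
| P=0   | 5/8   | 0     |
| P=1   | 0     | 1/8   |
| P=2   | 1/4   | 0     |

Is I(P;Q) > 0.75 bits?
Marginal P(P) (row sums):
  P(P=0) = 5/8 + 0 = 5/8
  P(P=1) = 0 + 1/8 = 1/8
  P(P=2) = 1/4 + 0 = 1/4
Marginal P(Q) (column sums):
  P(Q=0) = 5/8 + 0 + 1/4 = 7/8
  P(Q=1) = 0 + 1/8 + 0 = 1/8

H(P) = -[(5/8)·log₂(5/8) + (1/8)·log₂(1/8) + (1/4)·log₂(1/4)]
  = 0.4238 + 0.3750 + 0.5000
  = 1.2988 bits
H(Q) = -[(7/8)·log₂(7/8) + (1/8)·log₂(1/8)]
  = 0.1686 + 0.3750
  = 0.5436 bits
H(P,Q) = -[(5/8)·log₂(5/8) + (1/8)·log₂(1/8) + (1/4)·log₂(1/4)]
  = 0.4238 + 0.3750 + 0.5000
  = 1.2988 bits

I(P;Q) = H(P) + H(Q) - H(P,Q)
  = 1.2988 + 0.5436 - 1.2988
  = 0.5436 bits

No. I(P;Q) = 0.5436 bits, which is ≤ 0.75 bits.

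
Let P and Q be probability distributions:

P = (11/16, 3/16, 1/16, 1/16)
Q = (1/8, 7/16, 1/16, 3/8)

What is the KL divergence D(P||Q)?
D(P||Q) = Σ P(i) log₂(P(i)/Q(i))
  i=0: (11/16) × log₂((11/16)/(1/8)) = (11/16) × log₂(11/2) = 1.6909
  i=1: (3/16) × log₂((3/16)/(7/16)) = (3/16) × log₂(3/7) = -0.2292
  i=2: (1/16) × log₂((1/16)/(1/16)) = (1/16) × log₂(1) = 0.0000
  i=3: (1/16) × log₂((1/16)/(3/8)) = (1/16) × log₂(1/6) = -0.1616
D(P||Q) = 1.6909 - 0.2292 + 0.0000 - 0.1616
  = 1.3001 bits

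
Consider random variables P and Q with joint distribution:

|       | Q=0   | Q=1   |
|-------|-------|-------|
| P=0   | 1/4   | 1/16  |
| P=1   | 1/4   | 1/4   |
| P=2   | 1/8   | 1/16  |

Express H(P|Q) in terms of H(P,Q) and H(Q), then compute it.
H(P|Q) = H(P,Q) - H(Q)

Marginal P(Q) (column sums):
  P(Q=0) = 1/4 + 1/4 + 1/8 = 5/8
  P(Q=1) = 1/16 + 1/4 + 1/16 = 3/8

H(P,Q) = -[(1/4)·log₂(1/4) + (1/16)·log₂(1/16) + (1/4)·log₂(1/4) + (1/4)·log₂(1/4) + (1/8)·log₂(1/8) + (1/16)·log₂(1/16)]
  = 0.5000 + 0.2500 + 0.5000 + 0.5000 + 0.3750 + 0.2500
  = 2.3750 bits
H(Q) = -[(5/8)·log₂(5/8) + (3/8)·log₂(3/8)]
  = 0.4238 + 0.5306
  = 0.9544 bits

H(P|Q) = 2.3750 - 0.9544 = 1.4206 bits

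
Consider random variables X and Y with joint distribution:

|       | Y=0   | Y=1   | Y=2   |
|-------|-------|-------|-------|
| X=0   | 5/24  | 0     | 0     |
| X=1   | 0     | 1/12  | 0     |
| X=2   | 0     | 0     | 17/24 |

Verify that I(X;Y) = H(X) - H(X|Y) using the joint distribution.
Left side, from I(X;Y) = H(X) + H(Y) - H(X,Y):
Marginal P(X) (row sums):
  P(X=0) = 5/24 + 0 + 0 = 5/24
  P(X=1) = 0 + 1/12 + 0 = 1/12
  P(X=2) = 0 + 0 + 17/24 = 17/24
Marginal P(Y) (column sums):
  P(Y=0) = 5/24 + 0 + 0 = 5/24
  P(Y=1) = 0 + 1/12 + 0 = 1/12
  P(Y=2) = 0 + 0 + 17/24 = 17/24

H(X) = -[(5/24)·log₂(5/24) + (1/12)·log₂(1/12) + (17/24)·log₂(17/24)]
  = 0.4715 + 0.2987 + 0.3524
  = 1.1226 bits
H(Y) = -[(5/24)·log₂(5/24) + (1/12)·log₂(1/12) + (17/24)·log₂(17/24)]
  = 0.4715 + 0.2987 + 0.3524
  = 1.1226 bits
H(X,Y) = -[(5/24)·log₂(5/24) + (1/12)·log₂(1/12) + (17/24)·log₂(17/24)]
  = 0.4715 + 0.2987 + 0.3524
  = 1.1226 bits

I(X;Y) = H(X) + H(Y) - H(X,Y)
  = 1.1226 + 1.1226 - 1.1226
  = 1.1226 bits

Right side, with H(X|Y) computed directly from the conditional probabilities:
H(X|Y) = -Σ P(X,Y)·log₂ P(X|Y), where P(X|Y) = P(X,Y) / P(Y)
  (cells with P(X,Y) = 0 contribute 0)
  (X=0,Y=0): P(X|Y) = (5/24)/(5/24) = 1;  -(5/24)·log₂(1) = 0.0000
  (X=1,Y=1): P(X|Y) = (1/12)/(1/12) = 1;  -(1/12)·log₂(1) = 0.0000
  (X=2,Y=2): P(X|Y) = (17/24)/(17/24) = 1;  -(17/24)·log₂(1) = 0.0000
H(X|Y) = 0.0000 + 0.0000 + 0.0000
  = 0.0000 bits
H(X) - H(X|Y) = 1.1226 - 0.0000 = 1.1226 bits

Both sides equal 1.1226 bits, so I(X;Y) = H(X) - H(X|Y) ✓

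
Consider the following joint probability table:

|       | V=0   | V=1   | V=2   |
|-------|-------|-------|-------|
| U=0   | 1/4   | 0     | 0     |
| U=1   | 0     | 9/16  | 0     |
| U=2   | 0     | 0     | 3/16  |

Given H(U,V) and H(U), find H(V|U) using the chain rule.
From the chain rule: H(U,V) = H(U) + H(V|U)
Therefore: H(V|U) = H(U,V) - H(U)

H(U,V) = -[(1/4)·log₂(1/4) + (9/16)·log₂(9/16) + (3/16)·log₂(3/16)]
  = 0.5000 + 0.4669 + 0.4528
  = 1.4197 bits
Marginal P(U) (row sums):
  P(U=0) = 1/4 + 0 + 0 = 1/4
  P(U=1) = 0 + 9/16 + 0 = 9/16
  P(U=2) = 0 + 0 + 3/16 = 3/16
H(U) = -[(1/4)·log₂(1/4) + (9/16)·log₂(9/16) + (3/16)·log₂(3/16)]
  = 0.5000 + 0.4669 + 0.4528
  = 1.4197 bits

H(V|U) = 1.4197 - 1.4197 = 0.0000 bits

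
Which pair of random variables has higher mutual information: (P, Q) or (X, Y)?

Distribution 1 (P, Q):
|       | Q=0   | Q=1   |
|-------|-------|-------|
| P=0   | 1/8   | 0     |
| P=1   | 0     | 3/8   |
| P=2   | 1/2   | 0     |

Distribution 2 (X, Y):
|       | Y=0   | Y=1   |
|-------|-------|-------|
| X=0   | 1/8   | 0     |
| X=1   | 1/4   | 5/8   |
Distribution 1 (P, Q):
Marginal P(P) (row sums):
  P(P=0) = 1/8 + 0 = 1/8
  P(P=1) = 0 + 3/8 = 3/8
  P(P=2) = 1/2 + 0 = 1/2
Marginal P(Q) (column sums):
  P(Q=0) = 1/8 + 0 + 1/2 = 5/8
  P(Q=1) = 0 + 3/8 + 0 = 3/8

H(P) = -[(1/8)·log₂(1/8) + (3/8)·log₂(3/8) + (1/2)·log₂(1/2)]
  = 0.3750 + 0.5306 + 0.5000
  = 1.4056 bits
H(Q) = -[(5/8)·log₂(5/8) + (3/8)·log₂(3/8)]
  = 0.4238 + 0.5306
  = 0.9544 bits
H(P,Q) = -[(1/8)·log₂(1/8) + (3/8)·log₂(3/8) + (1/2)·log₂(1/2)]
  = 0.3750 + 0.5306 + 0.5000
  = 1.4056 bits

I(P;Q) = H(P) + H(Q) - H(P,Q)
  = 1.4056 + 0.9544 - 1.4056
  = 0.9544 bits

Distribution 2 (X, Y):
Marginal P(X) (row sums):
  P(X=0) = 1/8 + 0 = 1/8
  P(X=1) = 1/4 + 5/8 = 7/8
Marginal P(Y) (column sums):
  P(Y=0) = 1/8 + 1/4 = 3/8
  P(Y=1) = 0 + 5/8 = 5/8

H(X) = -[(1/8)·log₂(1/8) + (7/8)·log₂(7/8)]
  = 0.3750 + 0.1686
  = 0.5436 bits
H(Y) = -[(3/8)·log₂(3/8) + (5/8)·log₂(5/8)]
  = 0.5306 + 0.4238
  = 0.9544 bits
H(X,Y) = -[(1/8)·log₂(1/8) + (1/4)·log₂(1/4) + (5/8)·log₂(5/8)]
  = 0.3750 + 0.5000 + 0.4238
  = 1.2988 bits

I(X;Y) = H(X) + H(Y) - H(X,Y)
  = 0.5436 + 0.9544 - 1.2988
  = 0.1992 bits

I(P;Q) = 0.9544 bits > I(X;Y) = 0.1992 bits, so (P, Q) has the higher mutual information (stronger dependence).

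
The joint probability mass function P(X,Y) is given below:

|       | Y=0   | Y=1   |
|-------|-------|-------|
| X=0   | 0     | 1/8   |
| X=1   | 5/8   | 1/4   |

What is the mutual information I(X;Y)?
Marginal P(X) (row sums):
  P(X=0) = 0 + 1/8 = 1/8
  P(X=1) = 5/8 + 1/4 = 7/8
Marginal P(Y) (column sums):
  P(Y=0) = 0 + 5/8 = 5/8
  P(Y=1) = 1/8 + 1/4 = 3/8

H(X) = -[(1/8)·log₂(1/8) + (7/8)·log₂(7/8)]
  = 0.3750 + 0.1686
  = 0.5436 bits
H(Y) = -[(5/8)·log₂(5/8) + (3/8)·log₂(3/8)]
  = 0.4238 + 0.5306
  = 0.9544 bits
H(X,Y) = -[(1/8)·log₂(1/8) + (5/8)·log₂(5/8) + (1/4)·log₂(1/4)]
  = 0.3750 + 0.4238 + 0.5000
  = 1.2988 bits

I(X;Y) = H(X) + H(Y) - H(X,Y)
  = 0.5436 + 0.9544 - 1.2988
  = 0.1992 bits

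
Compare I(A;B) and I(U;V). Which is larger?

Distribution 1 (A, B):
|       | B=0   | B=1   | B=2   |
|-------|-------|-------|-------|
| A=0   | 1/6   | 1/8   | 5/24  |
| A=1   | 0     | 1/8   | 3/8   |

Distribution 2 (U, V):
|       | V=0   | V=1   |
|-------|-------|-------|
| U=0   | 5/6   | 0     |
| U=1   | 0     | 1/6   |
Distribution 1 (A, B):
Marginal P(A) (row sums):
  P(A=0) = 1/6 + 1/8 + 5/24 = 1/2
  P(A=1) = 0 + 1/8 + 3/8 = 1/2
Marginal P(B) (column sums):
  P(B=0) = 1/6 + 0 = 1/6
  P(B=1) = 1/8 + 1/8 = 1/4
  P(B=2) = 5/24 + 3/8 = 7/12

H(A) = -[(1/2)·log₂(1/2) + (1/2)·log₂(1/2)]
  = 0.5000 + 0.5000
  = 1.0000 bits
H(B) = -[(1/6)·log₂(1/6) + (1/4)·log₂(1/4) + (7/12)·log₂(7/12)]
  = 0.4308 + 0.5000 + 0.4536
  = 1.3844 bits
H(A,B) = -[(1/6)·log₂(1/6) + (1/8)·log₂(1/8) + (5/24)·log₂(5/24) + (1/8)·log₂(1/8) + (3/8)·log₂(3/8)]
  = 0.4308 + 0.3750 + 0.4715 + 0.3750 + 0.5306
  = 2.1829 bits

I(A;B) = H(A) + H(B) - H(A,B)
  = 1.0000 + 1.3844 - 2.1829
  = 0.2015 bits

Distribution 2 (U, V):
Marginal P(U) (row sums):
  P(U=0) = 5/6 + 0 = 5/6
  P(U=1) = 0 + 1/6 = 1/6
Marginal P(V) (column sums):
  P(V=0) = 5/6 + 0 = 5/6
  P(V=1) = 0 + 1/6 = 1/6

H(U) = -[(5/6)·log₂(5/6) + (1/6)·log₂(1/6)]
  = 0.2192 + 0.4308
  = 0.6500 bits
H(V) = -[(5/6)·log₂(5/6) + (1/6)·log₂(1/6)]
  = 0.2192 + 0.4308
  = 0.6500 bits
H(U,V) = -[(5/6)·log₂(5/6) + (1/6)·log₂(1/6)]
  = 0.2192 + 0.4308
  = 0.6500 bits

I(U;V) = H(U) + H(V) - H(U,V)
  = 0.6500 + 0.6500 - 0.6500
  = 0.6500 bits

I(U;V) = 0.6500 bits > I(A;B) = 0.2015 bits, so (U, V) has the higher mutual information (stronger dependence).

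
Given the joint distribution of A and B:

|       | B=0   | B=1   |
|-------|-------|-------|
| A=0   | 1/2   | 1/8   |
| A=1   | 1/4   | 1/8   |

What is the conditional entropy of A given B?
Marginal P(B) (column sums):
  P(B=0) = 1/2 + 1/4 = 3/4
  P(B=1) = 1/8 + 1/8 = 1/4

H(A|B) = -Σ P(A,B)·log₂ P(A|B), where P(A|B) = P(A,B) / P(B)
  (A=0,B=0): P(A|B) = (1/2)/(3/4) = 2/3;  -(1/2)·log₂(2/3) = 0.2925
  (A=0,B=1): P(A|B) = (1/8)/(1/4) = 1/2;  -(1/8)·log₂(1/2) = 0.1250
  (A=1,B=0): P(A|B) = (1/4)/(3/4) = 1/3;  -(1/4)·log₂(1/3) = 0.3962
  (A=1,B=1): P(A|B) = (1/8)/(1/4) = 1/2;  -(1/8)·log₂(1/2) = 0.1250
H(A|B) = 0.2925 + 0.1250 + 0.3962 + 0.1250
  = 0.9387 bits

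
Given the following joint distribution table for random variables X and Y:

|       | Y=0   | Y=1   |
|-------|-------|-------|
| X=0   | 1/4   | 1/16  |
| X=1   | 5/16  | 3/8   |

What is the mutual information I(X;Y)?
Marginal P(X) (row sums):
  P(X=0) = 1/4 + 1/16 = 5/16
  P(X=1) = 5/16 + 3/8 = 11/16
Marginal P(Y) (column sums):
  P(Y=0) = 1/4 + 5/16 = 9/16
  P(Y=1) = 1/16 + 3/8 = 7/16

H(X) = -[(5/16)·log₂(5/16) + (11/16)·log₂(11/16)]
  = 0.5244 + 0.3716
  = 0.8960 bits
H(Y) = -[(9/16)·log₂(9/16) + (7/16)·log₂(7/16)]
  = 0.4669 + 0.5218
  = 0.9887 bits
H(X,Y) = -[(1/4)·log₂(1/4) + (1/16)·log₂(1/16) + (5/16)·log₂(5/16) + (3/8)·log₂(3/8)]
  = 0.5000 + 0.2500 + 0.5244 + 0.5306
  = 1.8050 bits

I(X;Y) = H(X) + H(Y) - H(X,Y)
  = 0.8960 + 0.9887 - 1.8050
  = 0.0797 bits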